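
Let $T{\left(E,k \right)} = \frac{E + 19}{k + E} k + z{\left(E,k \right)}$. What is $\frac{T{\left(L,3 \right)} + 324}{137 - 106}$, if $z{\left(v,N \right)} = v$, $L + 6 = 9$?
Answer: $\frac{338}{31} \approx 10.903$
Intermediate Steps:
$L = 3$ ($L = -6 + 9 = 3$)
$T{\left(E,k \right)} = E + \frac{k \left(19 + E\right)}{E + k}$ ($T{\left(E,k \right)} = \frac{E + 19}{k + E} k + E = \frac{19 + E}{E + k} k + E = \frac{k \left(19 + E\right)}{E + k} + E = E + \frac{k \left(19 + E\right)}{E + k}$)
$\frac{T{\left(L,3 \right)} + 324}{137 - 106} = \frac{\frac{3^{2} + 19 \cdot 3 + 2 \cdot 3 \cdot 3}{3 + 3} + 324}{137 - 106} = \frac{\frac{9 + 57 + 18}{6} + 324}{31} = \left(\frac{1}{6} \cdot 84 + 324\right) \frac{1}{31} = \left(14 + 324\right) \frac{1}{31} = 338 \cdot \frac{1}{31} = \frac{338}{31}$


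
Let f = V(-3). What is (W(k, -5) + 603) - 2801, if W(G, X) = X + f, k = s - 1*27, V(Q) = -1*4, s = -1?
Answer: -2207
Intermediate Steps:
V(Q) = -4
f = -4
k = -28 (k = -1 - 1*27 = -1 - 27 = -28)
W(G, X) = -4 + X (W(G, X) = X - 4 = -4 + X)
(W(k, -5) + 603) - 2801 = ((-4 - 5) + 603) - 2801 = (-9 + 603) - 2801 = 594 - 2801 = -2207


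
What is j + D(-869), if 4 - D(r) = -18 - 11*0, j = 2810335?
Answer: 2810357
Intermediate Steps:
D(r) = 22 (D(r) = 4 - (-18 - 11*0) = 4 - (-18 + 0) = 4 - 1*(-18) = 4 + 18 = 22)
j + D(-869) = 2810335 + 22 = 2810357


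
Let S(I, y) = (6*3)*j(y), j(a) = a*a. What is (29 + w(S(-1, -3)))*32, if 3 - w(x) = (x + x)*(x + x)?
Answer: -3358208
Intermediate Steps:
j(a) = a²
S(I, y) = 18*y² (S(I, y) = (6*3)*y² = 18*y²)
w(x) = 3 - 4*x² (w(x) = 3 - (x + x)*(x + x) = 3 - 2*x*2*x = 3 - 4*x²)
(29 + w(S(-1, -3)))*32 = (29 + (3 - 4*(18*(-3)²)²))*32 = (29 + (3 - 4*(18*9)²))*32 = (29 + (3 - 4*162²))*32 = (29 + (3 - 4*26244))*32 = (29 + (3 - 104976))*32 = (29 - 104973)*32 = -104944*32 = -3358208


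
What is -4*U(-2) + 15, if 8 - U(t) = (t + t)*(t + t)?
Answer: 47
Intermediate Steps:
U(t) = 8 - 4*t**2 (U(t) = 8 - (t + t)*(t + t) = 8 - 2*t*2*t = 8 - 4*t**2)
-4*U(-2) + 15 = -4*(8 - 4*(-2)**2) + 15 = -4*(8 - 4*4) + 15 = -4*(8 - 16) + 15 = -4*(-8) + 15 = 32 + 15 = 47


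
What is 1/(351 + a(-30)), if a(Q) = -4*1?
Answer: 1/347 ≈ 0.0028818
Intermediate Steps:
a(Q) = -4
1/(351 + a(-30)) = 1/(351 - 4) = 1/347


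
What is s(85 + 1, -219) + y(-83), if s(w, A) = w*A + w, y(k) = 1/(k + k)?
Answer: -3112169/166 ≈ -18748.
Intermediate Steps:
y(k) = 1/(2*k)
s(w, A) = w + A*w (s(w, A) = A*w + w = w + A*w)
s(85 + 1, -219) + y(-83) = (85 + 1)*(1 - 219) + (½)/(-83) = 86*(-218) + (½)*(-1/83) = -18748 - 1/166 = -3112169/166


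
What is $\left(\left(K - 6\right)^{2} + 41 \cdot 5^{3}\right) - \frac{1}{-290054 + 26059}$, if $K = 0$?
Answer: $\frac{1362478196}{263995} \approx 5161.0$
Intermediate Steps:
$\left(\left(K - 6\right)^{2} + 41 \cdot 5^{3}\right) - \frac{1}{-290054 + 26059} = \left(\left(0 - 6\right)^{2} + 41 \cdot 5^{3}\right) - \frac{1}{-290054 + 26059} = \left(\left(-6\right)^{2} + 41 \cdot 125\right) - \frac{1}{-263995} = \left(36 + 5125\right) - - \frac{1}{263995} = 5161 + \frac{1}{263995} = \frac{1362478196}{263995}$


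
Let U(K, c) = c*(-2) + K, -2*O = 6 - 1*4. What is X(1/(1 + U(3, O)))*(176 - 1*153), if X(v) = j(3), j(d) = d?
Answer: 69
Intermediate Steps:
O = -1 (O = -(6 - 1*4)/2 = -(6 - 4)/2 = -½*2 = -1)
U(K, c) = K - 2*c (U(K, c) = -2*c + K = K - 2*c)
X(v) = 3
X(1/(1 + U(3, O)))*(176 - 1*153) = 3*(176 - 1*153) = 3*(176 - 153) = 3*23 = 69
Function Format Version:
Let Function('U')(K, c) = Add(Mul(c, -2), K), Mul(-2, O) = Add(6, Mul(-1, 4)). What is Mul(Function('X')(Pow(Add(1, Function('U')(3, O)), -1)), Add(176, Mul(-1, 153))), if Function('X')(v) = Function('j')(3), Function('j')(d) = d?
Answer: 69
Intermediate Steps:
O = -1 (O = Mul(Rational(-1, 2), Add(6, Mul(-1, 4))) = Mul(Rational(-1, 2), Add(6, -4)) = Mul(Rational(-1, 2), 2) = -1)
Function('U')(K, c) = Add(K, Mul(-2, c)) (Function('U')(K, c) = Add(Mul(-2, c), K) = Add(K, Mul(-2, c)))
Function('X')(v) = 3
Mul(Function('X')(Pow(Add(1, Function('U')(3, O)), -1)), Add(176, Mul(-1, 153))) = Mul(3, Add(176, Mul(-1, 153))) = Mul(3, Add(176, -153)) = Mul(3, 23) = 69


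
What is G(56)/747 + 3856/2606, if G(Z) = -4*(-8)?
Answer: 1481912/973341 ≈ 1.5225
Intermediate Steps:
G(Z) = 32
G(56)/747 + 3856/2606 = 32/747 + 3856/2606 = 32*(1/747) + 3856*(1/2606) = 32/747 + 1928/1303 = 1481912/973341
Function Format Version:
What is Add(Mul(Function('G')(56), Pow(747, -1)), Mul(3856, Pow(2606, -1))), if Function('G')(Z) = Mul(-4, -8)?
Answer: Rational(1481912, 973341) ≈ 1.5225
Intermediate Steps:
Function('G')(Z) = 32
Add(Mul(Function('G')(56), Pow(747, -1)), Mul(3856, Pow(2606, -1))) = Add(Mul(32, Pow(747, -1)), Mul(3856, Pow(2606, -1))) = Add(Mul(32, Rational(1, 747)), Mul(3856, Rational(1, 2606))) = Add(Rational(32, 747), Rational(1928, 1303)) = Rational(1481912, 973341)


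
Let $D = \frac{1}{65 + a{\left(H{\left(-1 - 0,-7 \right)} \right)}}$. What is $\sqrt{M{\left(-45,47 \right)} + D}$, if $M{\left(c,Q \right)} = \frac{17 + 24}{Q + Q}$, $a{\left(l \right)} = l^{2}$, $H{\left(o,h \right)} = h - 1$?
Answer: $\frac{\sqrt{65274258}}{12126} \approx 0.66628$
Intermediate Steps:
$H{\left(o,h \right)} = -1 + h$ ($H{\left(o,h \right)} = h - 1 = -1 + h$)
$D = \frac{1}{129}$ ($D = \frac{1}{65 + \left(-1 - 7\right)^{2}} = \frac{1}{65 + \left(-8\right)^{2}} = \frac{1}{65 + 64} = \frac{1}{129} \approx 0.0077519$)
$M{\left(c,Q \right)} = \frac{41}{2 Q}$
$\sqrt{M{\left(-45,47 \right)} + D} = \sqrt{\frac{41}{2 \cdot 47} + \frac{1}{129}} = \sqrt{\frac{41}{2} \cdot \frac{1}{47} + \frac{1}{129}} = \sqrt{\frac{41}{94} + \frac{1}{129}} = \sqrt{\frac{5383}{12126}} = \frac{\sqrt{65274258}}{12126}$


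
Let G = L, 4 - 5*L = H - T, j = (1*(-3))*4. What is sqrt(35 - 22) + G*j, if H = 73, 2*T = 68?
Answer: 84 + sqrt(13) ≈ 87.606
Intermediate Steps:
T = 34 (T = (1/2)*68 = 34)
j = -12 (j = -3*4 = -12)
L = -7 (L = 4/5 - (73 - 1*34)/5 = 4/5 - (73 - 34)/5 = 4/5 - 1/5*39 = 4/5 - 39/5 = -7)
G = -7
sqrt(35 - 22) + G*j = sqrt(35 - 22) - 7*(-12) = sqrt(13) + 84 = 84 + sqrt(13)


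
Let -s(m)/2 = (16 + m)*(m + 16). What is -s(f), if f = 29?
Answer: 4050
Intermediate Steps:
s(m) = -2*(16 + m)² (s(m) = -2*(16 + m)*(m + 16) = -2*(16 + m)*(16 + m) = -2*(16 + m)²)
-s(f) = -(-2)*(16 + 29)² = -(-2)*45² = -(-2)*2025 = -1*(-4050) = 4050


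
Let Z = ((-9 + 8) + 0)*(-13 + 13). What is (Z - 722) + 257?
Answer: -465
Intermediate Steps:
Z = 0 (Z = (-1 + 0)*0 = -1*0 = 0)
(Z - 722) + 257 = (0 - 722) + 257 = -722 + 257 = -465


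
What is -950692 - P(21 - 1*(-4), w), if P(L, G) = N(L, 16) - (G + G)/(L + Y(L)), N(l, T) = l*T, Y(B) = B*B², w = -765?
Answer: -1488459133/1565 ≈ -9.5109e+5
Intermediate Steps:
Y(B) = B³
N(l, T) = T*l
P(L, G) = 16*L - 2*G/(L + L³) (P(L, G) = 16*L - (G + G)/(L + L³) = 16*L - 2*G/(L + L³))
-950692 - P(21 - 1*(-4), w) = -950692 - (-2*(-765) + 16*(21 - 1*(-4))² + 16*(21 - 1*(-4))⁴)/((21 - 1*(-4)) + (21 - 1*(-4))³) = -950692 - (1530 + 16*(21 + 4)² + 16*(21 + 4)⁴)/((21 + 4) + (21 + 4)³) = -950692 - (1530 + 16*25² + 16*25⁴)/(25 + 25³) = -950692 - (1530 + 16*625 + 16*390625)/(25 + 15625) = -950692 - (1530 + 10000 + 6250000)/15650 = -950692 - 6261530/15650 = -950692 - 1*626153/1565 = -950692 - 626153/1565 = -1488459133/1565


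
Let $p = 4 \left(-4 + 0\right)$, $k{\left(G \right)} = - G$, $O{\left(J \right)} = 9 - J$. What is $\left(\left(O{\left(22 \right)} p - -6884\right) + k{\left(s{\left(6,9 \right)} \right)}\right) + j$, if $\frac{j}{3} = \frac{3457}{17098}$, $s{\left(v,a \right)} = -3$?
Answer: $\frac{121320681}{17098} \approx 7095.6$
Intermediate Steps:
$p = -16$ ($p = 4 \left(-4\right) = -16$)
$j = \frac{10371}{17098}$ ($j = 3 \cdot \frac{3457}{17098} = \frac{10371}{17098} \approx 0.60656$)
$\left(\left(O{\left(22 \right)} p - -6884\right) + k{\left(s{\left(6,9 \right)} \right)}\right) + j = \left(\left(\left(9 - 22\right) \left(-16\right) - -6884\right) - -3\right) + \frac{10371}{17098} = \left(\left(\left(9 - 22\right) \left(-16\right) + 6884\right) + 3\right) + \frac{10371}{17098} = \left(\left(\left(-13\right) \left(-16\right) + 6884\right) + 3\right) + \frac{10371}{17098} = \left(\left(208 + 6884\right) + 3\right) + \frac{10371}{17098} = \left(7092 + 3\right) + \frac{10371}{17098} = 7095 + \frac{10371}{17098} = \frac{121320681}{17098}$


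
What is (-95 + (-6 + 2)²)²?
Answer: 6241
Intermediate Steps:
(-95 + (-6 + 2)²)² = (-95 + (-4)²)² = (-95 + 16)² = (-79)² = 6241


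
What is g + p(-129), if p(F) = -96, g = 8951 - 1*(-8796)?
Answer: 17651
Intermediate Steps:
g = 17747 (g = 8951 + 8796 = 17747)
g + p(-129) = 17747 - 96 = 17651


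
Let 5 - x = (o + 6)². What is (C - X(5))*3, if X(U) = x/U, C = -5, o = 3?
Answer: 153/5 ≈ 30.600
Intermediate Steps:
x = -76 (x = 5 - (3 + 6)² = 5 - 1*9² = 5 - 1*81 = 5 - 81 = -76)
X(U) = -76/U
(C - X(5))*3 = (-5 - (-76)/5)*3 = (-5 - 1*(-76/5))*3 = (-5 + 76/5)*3 = (51/5)*3 = 153/5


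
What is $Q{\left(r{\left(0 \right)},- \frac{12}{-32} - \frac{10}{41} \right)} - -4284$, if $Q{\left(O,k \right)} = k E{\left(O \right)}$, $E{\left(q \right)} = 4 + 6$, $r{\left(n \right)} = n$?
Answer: $\frac{702791}{164} \approx 4285.3$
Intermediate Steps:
$E{\left(q \right)} = 10$
$Q{\left(O,k \right)} = 10 k$ ($Q{\left(O,k \right)} = k 10 = 10 k$)
$Q{\left(r{\left(0 \right)},- \frac{12}{-32} - \frac{10}{41} \right)} - -4284 = 10 \left(- \frac{12}{-32} - \frac{10}{41}\right) - -4284 = 10 \left(\left(-12\right) \left(- \frac{1}{32}\right) - \frac{10}{41}\right) + 4284 = 10 \left(\frac{3}{8} - \frac{10}{41}\right) + 4284 = 10 \cdot \frac{43}{328} + 4284 = \frac{215}{164} + 4284 = \frac{702791}{164}$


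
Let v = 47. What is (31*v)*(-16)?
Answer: -23312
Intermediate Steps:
(31*v)*(-16) = (31*47)*(-16) = 1457*(-16) = -23312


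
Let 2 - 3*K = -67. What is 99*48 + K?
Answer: 4775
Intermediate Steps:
K = 23 (K = 2/3 - 1/3*(-67) = 2/3 + 67/3 = 23)
99*48 + K = 99*48 + 23 = 4752 + 23 = 4775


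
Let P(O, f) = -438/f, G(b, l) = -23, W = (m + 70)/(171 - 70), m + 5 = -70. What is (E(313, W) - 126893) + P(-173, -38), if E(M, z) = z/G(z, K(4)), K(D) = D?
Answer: -5600167509/44137 ≈ -1.2688e+5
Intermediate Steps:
m = -75 (m = -5 - 70 = -75)
W = -5/101 (W = (-75 + 70)/(171 - 70) = -5/101 ≈ -0.049505)
E(M, z) = -z/23 (E(M, z) = z/(-23) = z*(-1/23) = -z/23)
(E(313, W) - 126893) + P(-173, -38) = (-1/23*(-5/101) - 126893) - 438/(-38) = (5/2323 - 126893) - 438*(-1/38) = -294772434/2323 + 219/19 = -5600167509/44137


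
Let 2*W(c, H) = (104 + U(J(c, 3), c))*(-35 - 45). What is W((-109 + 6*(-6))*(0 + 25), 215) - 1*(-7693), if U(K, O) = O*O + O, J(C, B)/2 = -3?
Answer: -525476467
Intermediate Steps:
J(C, B) = -6 (J(C, B) = 2*(-3) = -6)
U(K, O) = O + O² (U(K, O) = O² + O = O + O²)
W(c, H) = -4160 - 40*c*(1 + c) (W(c, H) = ((104 + c*(1 + c))*(-35 - 45))/2 = ((104 + c*(1 + c))*(-80))/2 = (-8320 - 80*c*(1 + c))/2 = -4160 - 40*c*(1 + c))
W((-109 + 6*(-6))*(0 + 25), 215) - 1*(-7693) = (-4160 - 40*(-109 + 6*(-6))*(0 + 25)*(1 + (-109 + 6*(-6))*(0 + 25))) - 1*(-7693) = (-4160 - 40*(-109 - 36)*25*(1 + (-109 - 36)*25)) + 7693 = (-4160 - 40*(-145*25)*(1 - 145*25)) + 7693 = (-4160 - 40*(-3625)*(1 - 3625)) + 7693 = (-4160 - 40*(-3625)*(-3624)) + 7693 = (-4160 - 525480000) + 7693 = -525484160 + 7693 = -525476467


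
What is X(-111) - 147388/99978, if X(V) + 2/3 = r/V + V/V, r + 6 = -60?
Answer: -1010389/1849593 ≈ -0.54628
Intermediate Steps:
r = -66 (r = -6 - 60 = -66)
X(V) = ⅓ - 66/V (X(V) = -⅔ + (-66/V + V/V) = -⅔ + (-66/V + 1) = -⅔ + (1 - 66/V) = ⅓ - 66/V)
X(-111) - 147388/99978 = (⅓)*(-198 - 111)/(-111) - 147388/99978 = (⅓)*(-1/111)*(-309) - 147388*1/99978 = 103/111 - 73694/49989 = -1010389/1849593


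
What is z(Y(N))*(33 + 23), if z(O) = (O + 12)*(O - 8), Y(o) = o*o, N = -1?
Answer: -5096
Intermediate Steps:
Y(o) = o²
z(O) = (-8 + O)*(12 + O) (z(O) = (12 + O)*(-8 + O) = (-8 + O)*(12 + O))
z(Y(N))*(33 + 23) = (-96 + ((-1)²)² + 4*(-1)²)*(33 + 23) = (-96 + 1² + 4*1)*56 = (-96 + 1 + 4)*56 = -91*56 = -5096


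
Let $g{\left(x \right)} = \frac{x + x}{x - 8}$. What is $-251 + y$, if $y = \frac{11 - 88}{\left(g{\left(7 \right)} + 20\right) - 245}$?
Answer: $- \frac{59912}{239} \approx -250.68$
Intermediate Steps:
$g{\left(x \right)} = \frac{2 x}{-8 + x}$
$y = \frac{77}{239}$ ($y = \frac{11 - 88}{\left(2 \cdot 7 \frac{1}{-8 + 7} + 20\right) - 245} = - \frac{77}{\left(2 \cdot 7 \frac{1}{-1} + 20\right) - 245} = - \frac{77}{\left(2 \cdot 7 \left(-1\right) + 20\right) - 245} = - \frac{77}{\left(-14 + 20\right) - 245} = - \frac{77}{6 - 245} = - \frac{77}{-239} = \left(-77\right) \left(- \frac{1}{239}\right) = \frac{77}{239} \approx 0.32218$)
$-251 + y = -251 + \frac{77}{239} = - \frac{59912}{239}$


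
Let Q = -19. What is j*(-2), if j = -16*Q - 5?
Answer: -598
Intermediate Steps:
j = 299 (j = -16*(-19) - 5 = 304 - 5 = 299)
j*(-2) = 299*(-2) = -598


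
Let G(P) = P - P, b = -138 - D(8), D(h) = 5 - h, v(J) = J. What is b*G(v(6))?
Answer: 0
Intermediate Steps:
b = -135 (b = -138 - (5 - 1*8) = -138 - (5 - 8) = -138 - 1*(-3) = -138 + 3 = -135)
G(P) = 0
b*G(v(6)) = -135*0 = 0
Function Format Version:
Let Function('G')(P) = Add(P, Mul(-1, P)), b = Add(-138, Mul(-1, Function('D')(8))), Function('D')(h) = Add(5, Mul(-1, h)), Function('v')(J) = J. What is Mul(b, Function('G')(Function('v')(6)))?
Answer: 0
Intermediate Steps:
b = -135 (b = Add(-138, Mul(-1, Add(5, Mul(-1, 8)))) = Add(-138, Mul(-1, Add(5, -8))) = Add(-138, Mul(-1, -3)) = Add(-138, 3) = -135)
Function('G')(P) = 0
Mul(b, Function('G')(Function('v')(6))) = Mul(-135, 0) = 0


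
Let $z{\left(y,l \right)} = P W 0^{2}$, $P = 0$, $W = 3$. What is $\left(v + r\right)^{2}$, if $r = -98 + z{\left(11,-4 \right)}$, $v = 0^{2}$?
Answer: $9604$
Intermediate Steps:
$z{\left(y,l \right)} = 0$ ($z{\left(y,l \right)} = 0 \cdot 3 \cdot 0^{2} = 0 \cdot 0 = 0$)
$v = 0$
$r = -98$ ($r = -98 + 0 = -98$)
$\left(v + r\right)^{2} = \left(0 - 98\right)^{2} = \left(-98\right)^{2} = 9604$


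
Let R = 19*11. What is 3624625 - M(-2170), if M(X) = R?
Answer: 3624416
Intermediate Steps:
R = 209
M(X) = 209
3624625 - M(-2170) = 3624625 - 1*209 = 3624625 - 209 = 3624416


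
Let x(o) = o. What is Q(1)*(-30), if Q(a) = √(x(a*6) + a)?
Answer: -30*√7 ≈ -79.373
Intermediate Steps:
Q(a) = √7*√a (Q(a) = √(a*6 + a) = √(6*a + a) = √(7*a) = √7*√a)
Q(1)*(-30) = (√7*√1)*(-30) = (√7*1)*(-30) = √7*(-30) = -30*√7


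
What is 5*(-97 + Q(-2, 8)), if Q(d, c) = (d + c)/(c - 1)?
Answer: -3365/7 ≈ -480.71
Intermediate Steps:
Q(d, c) = (c + d)/(-1 + c)
5*(-97 + Q(-2, 8)) = 5*(-97 + (8 - 2)/(-1 + 8)) = 5*(-97 + 6/7) = 5*(-673/7) = -3365/7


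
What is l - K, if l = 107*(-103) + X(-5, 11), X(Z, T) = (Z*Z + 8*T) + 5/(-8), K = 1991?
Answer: -103197/8 ≈ -12900.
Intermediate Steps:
X(Z, T) = -5/8 + Z² + 8*T (X(Z, T) = (Z² + 8*T) + 5*(-⅛) = (Z² + 8*T) - 5/8 = -5/8 + Z² + 8*T)
l = -87269/8 (l = 107*(-103) + (-5/8 + (-5)² + 8*11) = -11021 + (-5/8 + 25 + 88) = -11021 + 899/8 = -87269/8 ≈ -10909.)
l - K = -87269/8 - 1*1991 = -87269/8 - 1991 = -103197/8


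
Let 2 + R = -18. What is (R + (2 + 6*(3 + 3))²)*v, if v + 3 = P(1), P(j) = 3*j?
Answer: 0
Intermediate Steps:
R = -20 (R = -2 - 18 = -20)
v = 0 (v = -3 + 3*1 = -3 + 3 = 0)
(R + (2 + 6*(3 + 3))²)*v = (-20 + (2 + 6*(3 + 3))²)*0 = (-20 + (2 + 6*6)²)*0 = (-20 + (2 + 36)²)*0 = (-20 + 38²)*0 = (-20 + 1444)*0 = 1424*0 = 0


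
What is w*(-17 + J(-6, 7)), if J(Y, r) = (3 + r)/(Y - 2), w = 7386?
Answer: -269589/2 ≈ -1.3479e+5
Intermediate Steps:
J(Y, r) = (3 + r)/(-2 + Y)
w*(-17 + J(-6, 7)) = 7386*(-17 + (3 + 7)/(-2 - 6)) = 7386*(-17 + 10/(-8)) = 7386*(-17 - ⅛*10) = 7386*(-17 - 5/4) = 7386*(-73/4) = -269589/2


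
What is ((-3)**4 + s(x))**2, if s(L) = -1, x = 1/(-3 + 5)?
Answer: 6400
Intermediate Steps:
x = 1/2 ≈ 0.50000
((-3)**4 + s(x))**2 = ((-3)**4 - 1)**2 = (81 - 1)**2 = 80**2 = 6400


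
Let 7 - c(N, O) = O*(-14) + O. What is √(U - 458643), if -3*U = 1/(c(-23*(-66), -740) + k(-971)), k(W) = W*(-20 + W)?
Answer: I*√936531108275858598/1428972 ≈ 677.23*I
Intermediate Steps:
c(N, O) = 7 + 13*O (c(N, O) = 7 - (O*(-14) + O) = 7 - (-14*O + O) = 7 - (-13)*O = 7 + 13*O)
U = -1/2857944 (U = -1/(3*((7 + 13*(-740)) - 971*(-20 - 971))) = -1/(3*((7 - 9620) - 971*(-991))) = -1/(3*(-9613 + 962261)) = -⅓/952648 = -⅓*1/952648 = -1/2857944 ≈ -3.4990e-7)
√(U - 458643) = √(-1/2857944 - 458643) = √(-1310776009993/2857944) = I*√936531108275858598/1428972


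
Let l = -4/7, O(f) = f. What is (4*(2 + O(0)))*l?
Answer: -32/7 ≈ -4.5714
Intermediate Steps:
l = -4/7 (l = -4*⅐ = -4/7 ≈ -0.57143)
(4*(2 + O(0)))*l = (4*(2 + 0))*(-4/7) = (4*2)*(-4/7) = 8*(-4/7) = -32/7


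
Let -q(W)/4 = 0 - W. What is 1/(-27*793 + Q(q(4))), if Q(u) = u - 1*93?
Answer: -1/21488 ≈ -4.6538e-5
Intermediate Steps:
q(W) = 4*W (q(W) = -4*(0 - W) = -(-4)*W = 4*W)
Q(u) = -93 + u (Q(u) = u - 93 = -93 + u)
1/(-27*793 + Q(q(4))) = 1/(-27*793 + (-93 + 4*4)) = 1/(-21411 + (-93 + 16)) = 1/(-21411 - 77) = 1/(-21488) = -1/21488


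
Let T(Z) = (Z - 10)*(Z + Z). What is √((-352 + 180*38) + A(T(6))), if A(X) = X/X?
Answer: 3*√721 ≈ 80.554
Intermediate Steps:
T(Z) = 2*Z*(-10 + Z) (T(Z) = (-10 + Z)*(2*Z) = 2*Z*(-10 + Z))
A(X) = 1
√((-352 + 180*38) + A(T(6))) = √((-352 + 180*38) + 1) = √((-352 + 6840) + 1) = √(6488 + 1) = √6489 = 3*√721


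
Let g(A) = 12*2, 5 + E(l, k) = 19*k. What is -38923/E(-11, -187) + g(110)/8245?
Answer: 321005527/29335710 ≈ 10.942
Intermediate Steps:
E(l, k) = -5 + 19*k
g(A) = 24
-38923/E(-11, -187) + g(110)/8245 = -38923/(-5 + 19*(-187)) + 24/8245 = -38923/(-5 - 3553) + 24*(1/8245) = -38923/(-3558) + 24/8245 = -38923*(-1/3558) + 24/8245 = 38923/3558 + 24/8245 = 321005527/29335710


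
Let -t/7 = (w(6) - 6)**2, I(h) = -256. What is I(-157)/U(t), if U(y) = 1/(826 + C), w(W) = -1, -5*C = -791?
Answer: -1259776/5 ≈ -2.5196e+5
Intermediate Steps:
C = 791/5 (C = -1/5*(-791) = 791/5 ≈ 158.20)
t = -343 (t = -7*(-1 - 6)**2 = -7*(-7)**2 = -7*49 = -343)
U(y) = 5/4921 (U(y) = 1/(826 + 791/5) = 1/(4921/5) = 5/4921)
I(-157)/U(t) = -256/5/4921 = -256*4921/5 = -1259776/5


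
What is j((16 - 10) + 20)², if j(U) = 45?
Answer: 2025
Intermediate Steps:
j((16 - 10) + 20)² = 45² = 2025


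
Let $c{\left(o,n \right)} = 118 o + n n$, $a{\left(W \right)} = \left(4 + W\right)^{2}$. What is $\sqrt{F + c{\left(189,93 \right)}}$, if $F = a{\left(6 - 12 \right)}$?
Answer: $\sqrt{30955} \approx 175.94$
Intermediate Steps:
$c{\left(o,n \right)} = n^{2} + 118 o$ ($c{\left(o,n \right)} = 118 o + n^{2} = n^{2} + 118 o$)
$F = 4$ ($F = \left(4 + \left(6 - 12\right)\right)^{2} = \left(4 - 6\right)^{2} = \left(-2\right)^{2} = 4$)
$\sqrt{F + c{\left(189,93 \right)}} = \sqrt{4 + \left(93^{2} + 118 \cdot 189\right)} = \sqrt{4 + \left(8649 + 22302\right)} = \sqrt{4 + 30951} = \sqrt{30955}$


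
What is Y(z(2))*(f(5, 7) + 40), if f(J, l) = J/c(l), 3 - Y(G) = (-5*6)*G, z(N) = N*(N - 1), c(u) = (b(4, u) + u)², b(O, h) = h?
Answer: 70605/28 ≈ 2521.6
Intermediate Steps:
c(u) = 4*u² (c(u) = (u + u)² = (2*u)² = 4*u²)
z(N) = N*(-1 + N)
Y(G) = 3 + 30*G (Y(G) = 3 - (-5*6)*G = 3 - (-30)*G = 3 + 30*G)
f(J, l) = J/(4*l²) (f(J, l) = J/((4*l²)) = J*(1/(4*l²)) = J/(4*l²))
Y(z(2))*(f(5, 7) + 40) = (3 + 30*(2*(-1 + 2)))*((¼)*5/7² + 40) = (3 + 30*(2*1))*((¼)*5*(1/49) + 40) = (3 + 30*2)*(5/196 + 40) = (3 + 60)*(7845/196) = 63*(7845/196) = 70605/28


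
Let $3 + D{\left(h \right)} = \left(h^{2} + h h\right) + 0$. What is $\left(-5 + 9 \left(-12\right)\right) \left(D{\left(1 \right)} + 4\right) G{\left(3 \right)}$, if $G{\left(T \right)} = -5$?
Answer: $1695$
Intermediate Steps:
$D{\left(h \right)} = -3 + 2 h^{2}$ ($D{\left(h \right)} = -3 + \left(\left(h^{2} + h h\right) + 0\right) = -3 + \left(\left(h^{2} + h^{2}\right) + 0\right) = -3 + \left(2 h^{2} + 0\right) = -3 + 2 h^{2}$)
$\left(-5 + 9 \left(-12\right)\right) \left(D{\left(1 \right)} + 4\right) G{\left(3 \right)} = \left(-5 + 9 \left(-12\right)\right) \left(\left(-3 + 2 \cdot 1^{2}\right) + 4\right) \left(-5\right) = \left(-5 - 108\right) \left(\left(-3 + 2 \cdot 1\right) + 4\right) \left(-5\right) = - 113 \left(\left(-3 + 2\right) + 4\right) \left(-5\right) = - 113 \left(-1 + 4\right) \left(-5\right) = - 113 \cdot 3 \left(-5\right) = \left(-113\right) \left(-15\right) = 1695$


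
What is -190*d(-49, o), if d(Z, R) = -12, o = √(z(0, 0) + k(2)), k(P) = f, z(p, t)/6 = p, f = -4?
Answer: 2280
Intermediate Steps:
z(p, t) = 6*p
k(P) = -4
o = 2*I (o = √(6*0 - 4) = √(0 - 4) = √(-4) = 2*I ≈ 2.0*I)
-190*d(-49, o) = -190*(-12) = 2280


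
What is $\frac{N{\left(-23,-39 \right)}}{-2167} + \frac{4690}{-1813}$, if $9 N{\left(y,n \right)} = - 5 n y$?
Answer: $- \frac{3968465}{1683759} \approx -2.3569$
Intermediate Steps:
$N{\left(y,n \right)} = - \frac{5 n y}{9}$ ($N{\left(y,n \right)} = \frac{- 5 n y}{9} = \frac{\left(-5\right) n y}{9} = - \frac{5 n y}{9}$)
$\frac{N{\left(-23,-39 \right)}}{-2167} + \frac{4690}{-1813} = \frac{\left(- \frac{5}{9}\right) \left(-39\right) \left(-23\right)}{-2167} + \frac{4690}{-1813} = \left(- \frac{1495}{3}\right) \left(- \frac{1}{2167}\right) + 4690 \left(- \frac{1}{1813}\right) = \frac{1495}{6501} - \frac{670}{259} = - \frac{3968465}{1683759}$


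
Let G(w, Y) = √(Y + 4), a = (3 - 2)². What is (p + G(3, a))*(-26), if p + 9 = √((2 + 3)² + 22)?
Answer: 234 - 26*√5 - 26*√47 ≈ -2.3848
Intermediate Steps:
a = 1 (a = 1² = 1)
p = -9 + √47 (p = -9 + √((2 + 3)² + 22) = -9 + √(5² + 22) = -9 + √(25 + 22) = -9 + √47 ≈ -2.1443)
G(w, Y) = √(4 + Y)
(p + G(3, a))*(-26) = ((-9 + √47) + √(4 + 1))*(-26) = ((-9 + √47) + √5)*(-26) = (-9 + √5 + √47)*(-26) = 234 - 26*√5 - 26*√47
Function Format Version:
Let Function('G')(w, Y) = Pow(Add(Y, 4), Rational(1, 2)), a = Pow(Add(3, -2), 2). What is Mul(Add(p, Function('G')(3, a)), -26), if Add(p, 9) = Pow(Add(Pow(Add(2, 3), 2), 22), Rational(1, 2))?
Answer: Add(234, Mul(-26, Pow(5, Rational(1, 2))), Mul(-26, Pow(47, Rational(1, 2)))) ≈ -2.3848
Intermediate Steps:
a = 1 (a = Pow(1, 2) = 1)
p = Add(-9, Pow(47, Rational(1, 2))) (p = Add(-9, Pow(Add(Pow(Add(2, 3), 2), 22), Rational(1, 2))) = Add(-9, Pow(Add(Pow(5, 2), 22), Rational(1, 2))) = Add(-9, Pow(Add(25, 22), Rational(1, 2))) = Add(-9, Pow(47, Rational(1, 2))) ≈ -2.1443)
Function('G')(w, Y) = Pow(Add(4, Y), Rational(1, 2))
Mul(Add(p, Function('G')(3, a)), -26) = Mul(Add(Add(-9, Pow(47, Rational(1, 2))), Pow(Add(4, 1), Rational(1, 2))), -26) = Mul(Add(Add(-9, Pow(47, Rational(1, 2))), Pow(5, Rational(1, 2))), -26) = Mul(Add(-9, Pow(5, Rational(1, 2)), Pow(47, Rational(1, 2))), -26) = Add(234, Mul(-26, Pow(5, Rational(1, 2))), Mul(-26, Pow(47, Rational(1, 2))))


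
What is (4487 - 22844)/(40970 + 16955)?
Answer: -18357/57925 ≈ -0.31691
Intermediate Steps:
(4487 - 22844)/(40970 + 16955) = -18357/57925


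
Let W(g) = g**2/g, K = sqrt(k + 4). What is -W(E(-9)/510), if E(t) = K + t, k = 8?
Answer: 3/170 - sqrt(3)/255 ≈ 0.010855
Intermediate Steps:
K = 2*sqrt(3) (K = sqrt(8 + 4) = sqrt(12) = 2*sqrt(3) ≈ 3.4641)
E(t) = t + 2*sqrt(3) (E(t) = 2*sqrt(3) + t = t + 2*sqrt(3))
W(g) = g
-W(E(-9)/510) = -(-9 + 2*sqrt(3))/510 = -(-3/170 + sqrt(3)/255) = 3/170 - sqrt(3)/255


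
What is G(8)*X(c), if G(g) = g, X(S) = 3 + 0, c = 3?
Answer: 24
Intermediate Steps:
X(S) = 3
G(8)*X(c) = 8*3 = 24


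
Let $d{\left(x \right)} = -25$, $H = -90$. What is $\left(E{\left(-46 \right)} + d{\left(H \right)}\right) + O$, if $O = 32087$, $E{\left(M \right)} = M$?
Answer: $32016$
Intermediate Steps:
$\left(E{\left(-46 \right)} + d{\left(H \right)}\right) + O = \left(-46 - 25\right) + 32087 = -71 + 32087 = 32016$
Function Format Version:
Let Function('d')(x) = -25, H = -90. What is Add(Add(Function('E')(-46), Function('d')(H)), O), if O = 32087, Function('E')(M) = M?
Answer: 32016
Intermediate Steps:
Add(Add(Function('E')(-46), Function('d')(H)), O) = Add(Add(-46, -25), 32087) = Add(-71, 32087) = 32016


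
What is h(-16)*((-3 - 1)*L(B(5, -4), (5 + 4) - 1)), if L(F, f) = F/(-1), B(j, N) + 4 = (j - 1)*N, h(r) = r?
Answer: 1280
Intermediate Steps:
B(j, N) = -4 + N*(-1 + j) (B(j, N) = -4 + (j - 1)*N = -4 + (-1 + j)*N = -4 + N*(-1 + j))
L(F, f) = -F (L(F, f) = F*(-1) = -F)
h(-16)*((-3 - 1)*L(B(5, -4), (5 + 4) - 1)) = -16*(-3 - 1)*(-(-4 - 1*(-4) - 4*5)) = -(-64)*(-(-4 + 4 - 20)) = -(-64)*(-1*(-20)) = -(-64)*20 = -16*(-80) = 1280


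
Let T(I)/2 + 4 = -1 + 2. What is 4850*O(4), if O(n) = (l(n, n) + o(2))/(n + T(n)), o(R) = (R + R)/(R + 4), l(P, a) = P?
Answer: -33950/3 ≈ -11317.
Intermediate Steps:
T(I) = -6 (T(I) = -8 + 2*(-1 + 2) = -8 + 2*1 = -8 + 2 = -6)
o(R) = 2*R/(4 + R) (o(R) = (2*R)/(4 + R) = 2*R/(4 + R))
O(n) = (⅔ + n)/(-6 + n) (O(n) = (n + 2*2/(4 + 2))/(n - 6) = (n + 2*2/6)/(-6 + n) = (n + 2*2*(⅙))/(-6 + n) = (n + ⅔)/(-6 + n) = (⅔ + n)/(-6 + n))
4850*O(4) = 4850*((⅔ + 4)/(-6 + 4)) = 4850*((14/3)/(-2)) = 4850*(-½*14/3) = 4850*(-7/3) = -33950/3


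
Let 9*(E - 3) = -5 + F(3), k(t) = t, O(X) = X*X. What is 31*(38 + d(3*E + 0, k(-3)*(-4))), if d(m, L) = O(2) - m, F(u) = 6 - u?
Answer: 3131/3 ≈ 1043.7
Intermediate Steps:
O(X) = X²
E = 25/9 (E = 3 + (-5 + (6 - 1*3))/9 = 3 + (-5 + (6 - 3))/9 = 3 + (-5 + 3)/9 = 3 + (⅑)*(-2) = 3 - 2/9 = 25/9 ≈ 2.7778)
d(m, L) = 4 - m (d(m, L) = 2² - m = 4 - m)
31*(38 + d(3*E + 0, k(-3)*(-4))) = 31*(38 + (4 - (3*(25/9) + 0))) = 31*(38 + (4 - (25/3 + 0))) = 31*(38 + (4 - 1*25/3)) = 31*(38 + (4 - 25/3)) = 31*(38 - 13/3) = 31*(101/3) = 3131/3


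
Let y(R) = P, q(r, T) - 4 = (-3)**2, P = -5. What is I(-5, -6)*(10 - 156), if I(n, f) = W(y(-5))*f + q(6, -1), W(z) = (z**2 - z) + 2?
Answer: 26134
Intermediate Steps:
q(r, T) = 13 (q(r, T) = 4 + (-3)**2 = 4 + 9 = 13)
y(R) = -5
W(z) = 2 + z**2 - z
I(n, f) = 13 + 32*f (I(n, f) = (2 + (-5)**2 - 1*(-5))*f + 13 = (2 + 25 + 5)*f + 13 = 32*f + 13 = 13 + 32*f)
I(-5, -6)*(10 - 156) = (13 + 32*(-6))*(10 - 156) = (13 - 192)*(-146) = -179*(-146) = 26134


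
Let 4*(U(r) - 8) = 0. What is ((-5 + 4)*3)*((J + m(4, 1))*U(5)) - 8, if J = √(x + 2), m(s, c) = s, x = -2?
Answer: -104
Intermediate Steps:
J = 0 (J = √(-2 + 2) = √0 = 0)
U(r) = 8 (U(r) = 8 + (¼)*0 = 8 + 0 = 8)
((-5 + 4)*3)*((J + m(4, 1))*U(5)) - 8 = ((-5 + 4)*3)*((0 + 4)*8) - 8 = (-1*3)*(4*8) - 8 = -3*32 - 8 = -96 - 8 = -104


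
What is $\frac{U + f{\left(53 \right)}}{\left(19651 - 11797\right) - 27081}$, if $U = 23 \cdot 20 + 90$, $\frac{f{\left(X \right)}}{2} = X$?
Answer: $- \frac{656}{19227} \approx -0.034119$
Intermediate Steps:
$f{\left(X \right)} = 2 X$
$U = 550$ ($U = 460 + 90 = 550$)
$\frac{U + f{\left(53 \right)}}{\left(19651 - 11797\right) - 27081} = \frac{550 + 2 \cdot 53}{\left(19651 - 11797\right) - 27081} = \frac{550 + 106}{\left(19651 - 11797\right) - 27081} = \frac{656}{7854 - 27081} = \frac{656}{-19227} = 656 \left(- \frac{1}{19227}\right) = - \frac{656}{19227}$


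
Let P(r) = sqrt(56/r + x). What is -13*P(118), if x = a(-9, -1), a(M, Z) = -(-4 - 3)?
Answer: -273*sqrt(59)/59 ≈ -35.542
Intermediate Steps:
a(M, Z) = 7 (a(M, Z) = -1*(-7) = 7)
x = 7
P(r) = sqrt(7 + 56/r) (P(r) = sqrt(56/r + 7) = sqrt(7 + 56/r))
-13*P(118) = -13*sqrt(7 + 56/118) = -13*sqrt(7 + 56*(1/118)) = -13*sqrt(7 + 28/59) = -273*sqrt(59)/59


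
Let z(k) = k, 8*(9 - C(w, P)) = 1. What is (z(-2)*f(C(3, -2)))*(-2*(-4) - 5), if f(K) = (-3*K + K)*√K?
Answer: 213*√142/8 ≈ 317.27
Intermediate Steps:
C(w, P) = 71/8 (C(w, P) = 9 - ⅛*1 = 9 - ⅛ = 71/8)
f(K) = -2*K^(3/2) (f(K) = (-2*K)*√K = -2*K^(3/2))
(z(-2)*f(C(3, -2)))*(-2*(-4) - 5) = (-(-4)*(71/8)^(3/2))*(-2*(-4) - 5) = (-(-4)*71*√142/32)*(8 - 5) = -(-71)*√142/8*3 = (71*√142/8)*3 = 213*√142/8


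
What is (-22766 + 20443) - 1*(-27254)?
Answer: 24931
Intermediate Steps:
(-22766 + 20443) - 1*(-27254) = -2323 + 27254 = 24931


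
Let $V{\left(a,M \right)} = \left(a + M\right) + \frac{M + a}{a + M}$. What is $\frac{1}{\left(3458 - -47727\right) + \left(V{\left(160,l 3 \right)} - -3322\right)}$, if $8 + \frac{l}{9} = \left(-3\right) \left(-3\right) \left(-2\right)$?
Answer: $\frac{1}{53966} \approx 1.853 \cdot 10^{-5}$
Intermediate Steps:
$l = -234$ ($l = -72 + 9 \left(-3\right) \left(-3\right) \left(-2\right) = -72 + 9 \cdot 9 \left(-2\right) = -72 + 9 \left(-18\right) = -72 - 162 = -234$)
$V{\left(a,M \right)} = 1 + M + a$ ($V{\left(a,M \right)} = \left(M + a\right) + \frac{M + a}{M + a} = \left(M + a\right) + 1 = 1 + M + a$)
$\frac{1}{\left(3458 - -47727\right) + \left(V{\left(160,l 3 \right)} - -3322\right)} = \frac{1}{\left(3458 - -47727\right) + \left(\left(1 - 702 + 160\right) - -3322\right)} = \frac{1}{\left(3458 + 47727\right) + \left(\left(1 - 702 + 160\right) + 3322\right)} = \frac{1}{51185 + \left(-541 + 3322\right)} = \frac{1}{51185 + 2781} = \frac{1}{53966}$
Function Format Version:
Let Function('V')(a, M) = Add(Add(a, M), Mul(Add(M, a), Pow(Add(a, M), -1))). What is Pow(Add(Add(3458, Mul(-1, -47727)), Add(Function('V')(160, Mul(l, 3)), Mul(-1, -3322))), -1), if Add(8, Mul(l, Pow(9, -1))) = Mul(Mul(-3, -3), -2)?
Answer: Rational(1, 53966) ≈ 1.8530e-5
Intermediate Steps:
l = -234 (l = Add(-72, Mul(9, Mul(Mul(-3, -3), -2))) = Add(-72, Mul(9, Mul(9, -2))) = Add(-72, Mul(9, -18)) = Add(-72, -162) = -234)
Function('V')(a, M) = Add(1, M, a) (Function('V')(a, M) = Add(Add(M, a), Mul(Add(M, a), Pow(Add(M, a), -1))) = Add(Add(M, a), 1) = Add(1, M, a))
Pow(Add(Add(3458, Mul(-1, -47727)), Add(Function('V')(160, Mul(l, 3)), Mul(-1, -3322))), -1) = Pow(Add(Add(3458, Mul(-1, -47727)), Add(Add(1, Mul(-234, 3), 160), Mul(-1, -3322))), -1) = Pow(Add(Add(3458, 47727), Add(Add(1, -702, 160), 3322)), -1) = Pow(Add(51185, Add(-541, 3322)), -1) = Pow(Add(51185, 2781), -1) = Pow(53966, -1) = Rational(1, 53966)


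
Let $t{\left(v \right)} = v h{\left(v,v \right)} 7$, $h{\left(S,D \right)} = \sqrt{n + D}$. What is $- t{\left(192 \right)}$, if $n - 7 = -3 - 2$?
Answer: $- 1344 \sqrt{194} \approx -18720.0$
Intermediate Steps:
$n = 2$ ($n = 7 - 5 = 2$)
$h{\left(S,D \right)} = \sqrt{2 + D}$
$t{\left(v \right)} = 7 v \sqrt{2 + v}$ ($t{\left(v \right)} = v \sqrt{2 + v} 7 = 7 v \sqrt{2 + v}$)
$- t{\left(192 \right)} = - 7 \cdot 192 \sqrt{2 + 192} = - 7 \cdot 192 \sqrt{194} = - 1344 \sqrt{194}$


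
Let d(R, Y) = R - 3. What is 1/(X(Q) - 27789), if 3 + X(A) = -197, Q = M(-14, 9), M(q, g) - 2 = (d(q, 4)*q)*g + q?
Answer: -1/27989 ≈ -3.5728e-5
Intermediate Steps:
d(R, Y) = -3 + R
M(q, g) = 2 + q + g*q*(-3 + q) (M(q, g) = 2 + (((-3 + q)*q)*g + q) = 2 + ((q*(-3 + q))*g + q) = 2 + (g*q*(-3 + q) + q) = 2 + (q + g*q*(-3 + q)) = 2 + q + g*q*(-3 + q))
Q = 2130 (Q = 2 - 14 + 9*(-14)*(-3 - 14) = 2 - 14 + 9*(-14)*(-17) = 2 - 14 + 2142 = 2130)
X(A) = -200 (X(A) = -3 - 197 = -200)
1/(X(Q) - 27789) = 1/(-200 - 27789) = 1/(-27989) = -1/27989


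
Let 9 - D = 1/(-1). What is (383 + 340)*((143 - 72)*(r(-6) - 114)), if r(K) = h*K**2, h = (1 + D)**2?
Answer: 217754586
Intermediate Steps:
D = 10 (D = 9 - 1/(-1) = 9 - 1*(-1) = 9 + 1 = 10)
h = 121 (h = (1 + 10)**2 = 11**2 = 121)
r(K) = 121*K**2
(383 + 340)*((143 - 72)*(r(-6) - 114)) = (383 + 340)*((143 - 72)*(121*(-6)**2 - 114)) = 723*(71*(121*36 - 114)) = 723*(71*(4356 - 114)) = 723*(71*4242) = 723*301182 = 217754586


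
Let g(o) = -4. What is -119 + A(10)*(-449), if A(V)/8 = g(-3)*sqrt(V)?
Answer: -119 + 14368*sqrt(10) ≈ 45317.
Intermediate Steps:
A(V) = -32*sqrt(V) (A(V) = 8*(-4*sqrt(V)) = -32*sqrt(V))
-119 + A(10)*(-449) = -119 - 32*sqrt(10)*(-449) = -119 + 14368*sqrt(10)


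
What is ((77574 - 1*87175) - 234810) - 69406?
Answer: -313817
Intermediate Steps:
((77574 - 1*87175) - 234810) - 69406 = ((77574 - 87175) - 234810) - 69406 = (-9601 - 234810) - 69406 = -244411 - 69406 = -313817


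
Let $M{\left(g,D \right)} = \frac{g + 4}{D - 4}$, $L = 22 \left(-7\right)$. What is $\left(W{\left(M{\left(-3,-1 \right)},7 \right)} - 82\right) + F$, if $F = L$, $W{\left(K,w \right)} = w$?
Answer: $-229$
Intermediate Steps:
$L = -154$
$M{\left(g,D \right)} = \frac{4 + g}{-4 + D}$
$F = -154$
$\left(W{\left(M{\left(-3,-1 \right)},7 \right)} - 82\right) + F = \left(7 - 82\right) - 154 = -75 - 154 = -229$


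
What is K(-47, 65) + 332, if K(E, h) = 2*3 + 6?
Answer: 344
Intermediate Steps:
K(E, h) = 12 (K(E, h) = 6 + 6 = 12)
K(-47, 65) + 332 = 12 + 332 = 344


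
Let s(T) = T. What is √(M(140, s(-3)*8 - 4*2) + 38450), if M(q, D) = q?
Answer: √38590 ≈ 196.44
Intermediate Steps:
√(M(140, s(-3)*8 - 4*2) + 38450) = √(140 + 38450) = √38590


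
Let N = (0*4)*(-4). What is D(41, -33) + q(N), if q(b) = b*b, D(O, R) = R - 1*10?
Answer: -43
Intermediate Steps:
D(O, R) = -10 + R (D(O, R) = R - 10 = -10 + R)
N = 0 (N = 0*(-4) = 0)
q(b) = b²
D(41, -33) + q(N) = (-10 - 33) + 0² = -43 + 0 = -43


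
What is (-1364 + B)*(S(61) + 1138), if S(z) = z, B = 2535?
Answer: 1404029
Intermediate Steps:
(-1364 + B)*(S(61) + 1138) = (-1364 + 2535)*(61 + 1138) = 1171*1199 = 1404029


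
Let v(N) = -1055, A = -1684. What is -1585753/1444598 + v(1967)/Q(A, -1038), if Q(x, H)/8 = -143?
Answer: -145025271/826310056 ≈ -0.17551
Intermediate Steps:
Q(x, H) = -1144 (Q(x, H) = 8*(-143) = -1144)
-1585753/1444598 + v(1967)/Q(A, -1038) = -1585753/1444598 - 1055/(-1144) = -1585753*1/1444598 - 1055*(-1/1144) = -1585753/1444598 + 1055/1144 = -145025271/826310056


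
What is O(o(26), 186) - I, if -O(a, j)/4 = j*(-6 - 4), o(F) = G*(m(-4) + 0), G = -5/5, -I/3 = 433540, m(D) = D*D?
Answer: 1308060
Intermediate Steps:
m(D) = D**2
I = -1300620 (I = -3*433540 = -1300620)
G = -1 (G = -5*1/5 = -1)
o(F) = -16 (o(F) = -((-4)**2 + 0) = -(16 + 0) = -1*16 = -16)
O(a, j) = 40*j (O(a, j) = -4*j*(-6 - 4) = -4*j*(-10) = -(-40)*j = 40*j)
O(o(26), 186) - I = 40*186 - 1*(-1300620) = 7440 + 1300620 = 1308060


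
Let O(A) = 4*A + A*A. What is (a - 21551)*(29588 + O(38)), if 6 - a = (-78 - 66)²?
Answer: -1318490704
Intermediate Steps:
a = -20730 (a = 6 - (-78 - 66)² = 6 - 1*(-144)² = 6 - 1*20736 = 6 - 20736 = -20730)
O(A) = A² + 4*A (O(A) = 4*A + A² = A² + 4*A)
(a - 21551)*(29588 + O(38)) = (-20730 - 21551)*(29588 + 38*(4 + 38)) = -42281*(29588 + 38*42) = -42281*(29588 + 1596) = -42281*31184 = -1318490704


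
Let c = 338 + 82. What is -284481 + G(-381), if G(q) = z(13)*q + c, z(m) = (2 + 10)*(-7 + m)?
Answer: -311493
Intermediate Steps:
z(m) = -84 + 12*m (z(m) = 12*(-7 + m) = -84 + 12*m)
c = 420
G(q) = 420 + 72*q (G(q) = (-84 + 12*13)*q + 420 = (-84 + 156)*q + 420 = 72*q + 420 = 420 + 72*q)
-284481 + G(-381) = -284481 + (420 + 72*(-381)) = -284481 + (420 - 27432) = -284481 - 27012 = -311493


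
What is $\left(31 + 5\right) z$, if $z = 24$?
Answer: $864$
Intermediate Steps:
$\left(31 + 5\right) z = \left(31 + 5\right) 24 = 36 \cdot 24 = 864$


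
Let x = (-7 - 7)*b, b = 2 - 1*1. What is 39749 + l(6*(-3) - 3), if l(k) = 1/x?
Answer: 556485/14 ≈ 39749.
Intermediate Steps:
b = 1 (b = 2 - 1 = 1)
x = -14 (x = (-7 - 7)*1 = -14*1 = -14)
l(k) = -1/14 (l(k) = 1/(-14) = -1/14)
39749 + l(6*(-3) - 3) = 39749 - 1/14 = 556485/14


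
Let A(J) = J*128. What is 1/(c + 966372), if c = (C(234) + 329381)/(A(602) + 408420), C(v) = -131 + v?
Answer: 121369/117287685639 ≈ 1.0348e-6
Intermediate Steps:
A(J) = 128*J
c = 82371/121369 (c = ((-131 + 234) + 329381)/(128*602 + 408420) = (103 + 329381)/(77056 + 408420) = 329484/485476 = 329484*(1/485476) = 82371/121369 ≈ 0.67868)
1/(c + 966372) = 1/(82371/121369 + 966372) = 1/(117287685639/121369) = 121369/117287685639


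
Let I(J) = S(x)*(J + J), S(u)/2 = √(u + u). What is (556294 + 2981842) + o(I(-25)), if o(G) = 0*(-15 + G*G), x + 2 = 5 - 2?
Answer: 3538136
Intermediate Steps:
x = 1 (x = -2 + (5 - 2) = -2 + 3 = 1)
S(u) = 2*√2*√u (S(u) = 2*√(u + u) = 2*√(2*u) = 2*(√2*√u) = 2*√2*√u)
I(J) = 4*J*√2 (I(J) = (2*√2*√1)*(J + J) = (2*√2*1)*(2*J) = (2*√2)*(2*J) = 4*J*√2)
o(G) = 0 (o(G) = 0*(-15 + G²) = 0)
(556294 + 2981842) + o(I(-25)) = (556294 + 2981842) + 0 = 3538136 + 0 = 3538136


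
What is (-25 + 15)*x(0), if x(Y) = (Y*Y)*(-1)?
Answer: 0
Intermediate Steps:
x(Y) = -Y**2 (x(Y) = Y**2*(-1) = -Y**2)
(-25 + 15)*x(0) = (-25 + 15)*(-1*0**2) = -(-10)*0 = -10*0 = 0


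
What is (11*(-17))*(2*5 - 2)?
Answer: -1496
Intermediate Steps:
(11*(-17))*(2*5 - 2) = -187*(10 - 2) = -187*8 = -1496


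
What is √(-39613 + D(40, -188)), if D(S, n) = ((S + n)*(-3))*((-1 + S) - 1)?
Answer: I*√22741 ≈ 150.8*I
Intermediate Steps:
D(S, n) = (-2 + S)*(-3*S - 3*n) (D(S, n) = (-3*S - 3*n)*(-2 + S) = (-2 + S)*(-3*S - 3*n))
√(-39613 + D(40, -188)) = √(-39613 + (-3*40² + 6*40 + 6*(-188) - 3*40*(-188))) = √(-39613 + (-3*1600 + 240 - 1128 + 22560)) = √(-39613 + (-4800 + 240 - 1128 + 22560)) = √(-39613 + 16872) = √(-22741) = I*√22741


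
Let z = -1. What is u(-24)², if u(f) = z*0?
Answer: 0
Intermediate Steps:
u(f) = 0 (u(f) = -1*0 = 0)
u(-24)² = 0² = 0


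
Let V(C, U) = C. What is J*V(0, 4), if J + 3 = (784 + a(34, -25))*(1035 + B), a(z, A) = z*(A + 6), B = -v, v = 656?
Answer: 0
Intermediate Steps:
B = -656 (B = -1*656 = -656)
a(z, A) = z*(6 + A)
J = 52299 (J = -3 + (784 + 34*(6 - 25))*(1035 - 656) = -3 + (784 + 34*(-19))*379 = -3 + (784 - 646)*379 = -3 + 138*379 = -3 + 52302 = 52299)
J*V(0, 4) = 52299*0 = 0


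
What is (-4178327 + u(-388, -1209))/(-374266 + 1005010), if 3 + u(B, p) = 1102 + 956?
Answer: -522034/78843 ≈ -6.6212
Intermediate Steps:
u(B, p) = 2055 (u(B, p) = -3 + (1102 + 956) = -3 + 2058 = 2055)
(-4178327 + u(-388, -1209))/(-374266 + 1005010) = (-4178327 + 2055)/(-374266 + 1005010) = -4176272/630744 = -4176272*1/630744 = -522034/78843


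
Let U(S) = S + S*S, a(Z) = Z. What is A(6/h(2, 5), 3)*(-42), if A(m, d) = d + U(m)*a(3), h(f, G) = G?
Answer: -11466/25 ≈ -458.64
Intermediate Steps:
U(S) = S + S²
A(m, d) = d + 3*m*(1 + m) (A(m, d) = d + (m*(1 + m))*3 = d + 3*m*(1 + m))
A(6/h(2, 5), 3)*(-42) = (3 + 3*(6/5)*(1 + 6/5))*(-42) = (3 + 3*(6/5)*(11/5))*(-42) = (3 + 198/25)*(-42) = (273/25)*(-42) = -11466/25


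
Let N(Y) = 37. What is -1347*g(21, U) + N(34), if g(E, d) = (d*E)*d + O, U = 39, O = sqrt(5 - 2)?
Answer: -43024490 - 1347*sqrt(3) ≈ -4.3027e+7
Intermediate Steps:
O = sqrt(3) ≈ 1.7320
g(E, d) = sqrt(3) + E*d**2 (g(E, d) = (d*E)*d + sqrt(3) = (E*d)*d + sqrt(3) = E*d**2 + sqrt(3) = sqrt(3) + E*d**2)
-1347*g(21, U) + N(34) = -1347*(sqrt(3) + 21*39**2) + 37 = -1347*(sqrt(3) + 21*1521) + 37 = -1347*(sqrt(3) + 31941) + 37 = -1347*(31941 + sqrt(3)) + 37 = (-43024527 - 1347*sqrt(3)) + 37 = -43024490 - 1347*sqrt(3)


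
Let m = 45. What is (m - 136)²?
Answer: 8281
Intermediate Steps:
(m - 136)² = (45 - 136)² = (-91)² = 8281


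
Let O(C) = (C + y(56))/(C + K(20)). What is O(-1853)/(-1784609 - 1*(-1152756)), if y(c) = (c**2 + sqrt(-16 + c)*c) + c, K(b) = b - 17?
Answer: 1339/1168928050 + 56*sqrt(10)/584464025 ≈ 1.4485e-6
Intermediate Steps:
K(b) = -17 + b
y(c) = c + c**2 + c*sqrt(-16 + c) (y(c) = (c**2 + c*sqrt(-16 + c)) + c = c + c**2 + c*sqrt(-16 + c))
O(C) = (3192 + C + 112*sqrt(10))/(3 + C) (O(C) = (C + 56*(1 + 56 + sqrt(-16 + 56)))/(C + (-17 + 20)) = (C + 56*(1 + 56 + sqrt(40)))/(C + 3) = (C + 56*(1 + 56 + 2*sqrt(10)))/(3 + C) = (C + 56*(57 + 2*sqrt(10)))/(3 + C) = (C + (3192 + 112*sqrt(10)))/(3 + C) = (3192 + C + 112*sqrt(10))/(3 + C))
O(-1853)/(-1784609 - 1*(-1152756)) = ((3192 - 1853 + 112*sqrt(10))/(3 - 1853))/(-1784609 - 1*(-1152756)) = ((1339 + 112*sqrt(10))/(-1850))/(-1784609 + 1152756) = -(1339 + 112*sqrt(10))/1850/(-631853) = (-1339/1850 - 56*sqrt(10)/925)*(-1/631853) = 1339/1168928050 + 56*sqrt(10)/584464025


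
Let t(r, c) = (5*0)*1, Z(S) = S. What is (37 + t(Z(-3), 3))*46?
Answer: 1702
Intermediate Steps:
t(r, c) = 0 (t(r, c) = 0*1 = 0)
(37 + t(Z(-3), 3))*46 = (37 + 0)*46 = 37*46 = 1702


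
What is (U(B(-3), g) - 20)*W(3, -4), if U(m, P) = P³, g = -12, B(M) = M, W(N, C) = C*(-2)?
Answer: -13984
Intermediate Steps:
W(N, C) = -2*C
(U(B(-3), g) - 20)*W(3, -4) = ((-12)³ - 20)*(-2*(-4)) = (-1728 - 20)*8 = -1748*8 = -13984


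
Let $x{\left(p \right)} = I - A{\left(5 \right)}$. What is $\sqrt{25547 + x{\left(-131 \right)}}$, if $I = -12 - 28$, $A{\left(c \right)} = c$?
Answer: $\sqrt{25502} \approx 159.69$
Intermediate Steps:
$I = -40$
$x{\left(p \right)} = -45$ ($x{\left(p \right)} = -40 - 5 = -45$)
$\sqrt{25547 + x{\left(-131 \right)}} = \sqrt{25547 - 45} = \sqrt{25502}$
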